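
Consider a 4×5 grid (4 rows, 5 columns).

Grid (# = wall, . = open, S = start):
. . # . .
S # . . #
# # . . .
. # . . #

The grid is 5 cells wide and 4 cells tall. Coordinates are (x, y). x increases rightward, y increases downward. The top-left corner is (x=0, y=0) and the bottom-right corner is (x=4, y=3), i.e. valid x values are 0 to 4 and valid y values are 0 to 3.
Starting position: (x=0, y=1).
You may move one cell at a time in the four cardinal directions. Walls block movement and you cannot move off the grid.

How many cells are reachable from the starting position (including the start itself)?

Answer: Reachable cells: 3

Derivation:
BFS flood-fill from (x=0, y=1):
  Distance 0: (x=0, y=1)
  Distance 1: (x=0, y=0)
  Distance 2: (x=1, y=0)
Total reachable: 3 (grid has 13 open cells total)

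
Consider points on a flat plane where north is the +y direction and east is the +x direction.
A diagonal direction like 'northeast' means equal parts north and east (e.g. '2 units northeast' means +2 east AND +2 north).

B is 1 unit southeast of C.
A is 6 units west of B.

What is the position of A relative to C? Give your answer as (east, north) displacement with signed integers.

Answer: A is at (east=-5, north=-1) relative to C.

Derivation:
Place C at the origin (east=0, north=0).
  B is 1 unit southeast of C: delta (east=+1, north=-1); B at (east=1, north=-1).
  A is 6 units west of B: delta (east=-6, north=+0); A at (east=-5, north=-1).
Therefore A relative to C: (east=-5, north=-1).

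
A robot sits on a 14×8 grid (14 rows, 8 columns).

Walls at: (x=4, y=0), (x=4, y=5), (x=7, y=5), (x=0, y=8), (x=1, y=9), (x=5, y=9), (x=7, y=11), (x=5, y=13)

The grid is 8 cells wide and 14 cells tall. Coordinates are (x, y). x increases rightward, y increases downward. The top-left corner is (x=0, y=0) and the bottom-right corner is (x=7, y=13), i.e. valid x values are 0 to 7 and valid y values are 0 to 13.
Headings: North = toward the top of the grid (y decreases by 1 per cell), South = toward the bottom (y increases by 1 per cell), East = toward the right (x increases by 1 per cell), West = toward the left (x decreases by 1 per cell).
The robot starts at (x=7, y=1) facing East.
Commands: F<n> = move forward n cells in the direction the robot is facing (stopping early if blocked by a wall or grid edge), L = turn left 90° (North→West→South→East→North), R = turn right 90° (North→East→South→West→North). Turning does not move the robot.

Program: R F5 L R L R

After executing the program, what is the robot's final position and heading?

Answer: Final position: (x=7, y=4), facing South

Derivation:
Start: (x=7, y=1), facing East
  R: turn right, now facing South
  F5: move forward 3/5 (blocked), now at (x=7, y=4)
  L: turn left, now facing East
  R: turn right, now facing South
  L: turn left, now facing East
  R: turn right, now facing South
Final: (x=7, y=4), facing South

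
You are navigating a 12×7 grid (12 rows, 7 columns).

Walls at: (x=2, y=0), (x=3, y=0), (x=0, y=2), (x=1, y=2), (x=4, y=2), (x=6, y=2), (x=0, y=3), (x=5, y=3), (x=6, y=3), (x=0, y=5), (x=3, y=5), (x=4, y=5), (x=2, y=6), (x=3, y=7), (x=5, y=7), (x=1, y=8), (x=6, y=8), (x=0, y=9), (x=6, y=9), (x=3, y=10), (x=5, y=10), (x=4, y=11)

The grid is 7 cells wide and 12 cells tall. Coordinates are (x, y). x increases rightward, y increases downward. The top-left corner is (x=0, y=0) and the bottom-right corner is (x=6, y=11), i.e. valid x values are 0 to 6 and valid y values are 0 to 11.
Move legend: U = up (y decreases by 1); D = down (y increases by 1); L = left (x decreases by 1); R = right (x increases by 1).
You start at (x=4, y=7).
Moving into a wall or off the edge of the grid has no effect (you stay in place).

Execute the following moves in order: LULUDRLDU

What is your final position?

Answer: Final position: (x=3, y=6)

Derivation:
Start: (x=4, y=7)
  L (left): blocked, stay at (x=4, y=7)
  U (up): (x=4, y=7) -> (x=4, y=6)
  L (left): (x=4, y=6) -> (x=3, y=6)
  U (up): blocked, stay at (x=3, y=6)
  D (down): blocked, stay at (x=3, y=6)
  R (right): (x=3, y=6) -> (x=4, y=6)
  L (left): (x=4, y=6) -> (x=3, y=6)
  D (down): blocked, stay at (x=3, y=6)
  U (up): blocked, stay at (x=3, y=6)
Final: (x=3, y=6)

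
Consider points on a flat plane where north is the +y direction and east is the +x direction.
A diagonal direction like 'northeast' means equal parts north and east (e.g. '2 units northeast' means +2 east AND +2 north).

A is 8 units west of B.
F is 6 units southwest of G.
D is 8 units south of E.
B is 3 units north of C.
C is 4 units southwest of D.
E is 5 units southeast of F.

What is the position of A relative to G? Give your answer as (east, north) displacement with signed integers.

Answer: A is at (east=-13, north=-20) relative to G.

Derivation:
Place G at the origin (east=0, north=0).
  F is 6 units southwest of G: delta (east=-6, north=-6); F at (east=-6, north=-6).
  E is 5 units southeast of F: delta (east=+5, north=-5); E at (east=-1, north=-11).
  D is 8 units south of E: delta (east=+0, north=-8); D at (east=-1, north=-19).
  C is 4 units southwest of D: delta (east=-4, north=-4); C at (east=-5, north=-23).
  B is 3 units north of C: delta (east=+0, north=+3); B at (east=-5, north=-20).
  A is 8 units west of B: delta (east=-8, north=+0); A at (east=-13, north=-20).
Therefore A relative to G: (east=-13, north=-20).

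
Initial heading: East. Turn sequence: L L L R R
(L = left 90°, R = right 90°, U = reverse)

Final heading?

Answer: Final heading: North

Derivation:
Start: East
  L (left (90° counter-clockwise)) -> North
  L (left (90° counter-clockwise)) -> West
  L (left (90° counter-clockwise)) -> South
  R (right (90° clockwise)) -> West
  R (right (90° clockwise)) -> North
Final: North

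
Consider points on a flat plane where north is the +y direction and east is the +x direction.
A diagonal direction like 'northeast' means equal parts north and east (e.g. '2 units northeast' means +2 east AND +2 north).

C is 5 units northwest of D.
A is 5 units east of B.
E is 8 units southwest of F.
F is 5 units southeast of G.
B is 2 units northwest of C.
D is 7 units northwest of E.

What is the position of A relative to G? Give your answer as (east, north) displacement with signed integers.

Answer: A is at (east=-12, north=1) relative to G.

Derivation:
Place G at the origin (east=0, north=0).
  F is 5 units southeast of G: delta (east=+5, north=-5); F at (east=5, north=-5).
  E is 8 units southwest of F: delta (east=-8, north=-8); E at (east=-3, north=-13).
  D is 7 units northwest of E: delta (east=-7, north=+7); D at (east=-10, north=-6).
  C is 5 units northwest of D: delta (east=-5, north=+5); C at (east=-15, north=-1).
  B is 2 units northwest of C: delta (east=-2, north=+2); B at (east=-17, north=1).
  A is 5 units east of B: delta (east=+5, north=+0); A at (east=-12, north=1).
Therefore A relative to G: (east=-12, north=1).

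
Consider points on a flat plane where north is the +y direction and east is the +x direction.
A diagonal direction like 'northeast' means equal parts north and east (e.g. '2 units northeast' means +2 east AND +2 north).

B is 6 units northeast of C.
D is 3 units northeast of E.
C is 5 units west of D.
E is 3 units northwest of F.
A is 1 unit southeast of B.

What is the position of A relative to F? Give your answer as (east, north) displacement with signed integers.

Place F at the origin (east=0, north=0).
  E is 3 units northwest of F: delta (east=-3, north=+3); E at (east=-3, north=3).
  D is 3 units northeast of E: delta (east=+3, north=+3); D at (east=0, north=6).
  C is 5 units west of D: delta (east=-5, north=+0); C at (east=-5, north=6).
  B is 6 units northeast of C: delta (east=+6, north=+6); B at (east=1, north=12).
  A is 1 unit southeast of B: delta (east=+1, north=-1); A at (east=2, north=11).
Therefore A relative to F: (east=2, north=11).

Answer: A is at (east=2, north=11) relative to F.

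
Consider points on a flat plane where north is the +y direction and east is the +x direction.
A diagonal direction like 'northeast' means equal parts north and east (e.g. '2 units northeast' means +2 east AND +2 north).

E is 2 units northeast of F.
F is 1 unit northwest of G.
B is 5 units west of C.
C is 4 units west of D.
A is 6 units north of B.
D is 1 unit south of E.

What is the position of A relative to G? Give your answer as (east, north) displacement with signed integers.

Place G at the origin (east=0, north=0).
  F is 1 unit northwest of G: delta (east=-1, north=+1); F at (east=-1, north=1).
  E is 2 units northeast of F: delta (east=+2, north=+2); E at (east=1, north=3).
  D is 1 unit south of E: delta (east=+0, north=-1); D at (east=1, north=2).
  C is 4 units west of D: delta (east=-4, north=+0); C at (east=-3, north=2).
  B is 5 units west of C: delta (east=-5, north=+0); B at (east=-8, north=2).
  A is 6 units north of B: delta (east=+0, north=+6); A at (east=-8, north=8).
Therefore A relative to G: (east=-8, north=8).

Answer: A is at (east=-8, north=8) relative to G.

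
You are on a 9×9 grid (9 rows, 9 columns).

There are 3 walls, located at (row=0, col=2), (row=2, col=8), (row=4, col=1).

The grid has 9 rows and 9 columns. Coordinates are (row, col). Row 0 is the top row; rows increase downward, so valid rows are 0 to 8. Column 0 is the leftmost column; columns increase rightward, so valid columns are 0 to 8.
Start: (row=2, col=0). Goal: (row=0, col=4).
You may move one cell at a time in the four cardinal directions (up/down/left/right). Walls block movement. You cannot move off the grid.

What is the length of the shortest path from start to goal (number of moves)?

BFS from (row=2, col=0) until reaching (row=0, col=4):
  Distance 0: (row=2, col=0)
  Distance 1: (row=1, col=0), (row=2, col=1), (row=3, col=0)
  Distance 2: (row=0, col=0), (row=1, col=1), (row=2, col=2), (row=3, col=1), (row=4, col=0)
  Distance 3: (row=0, col=1), (row=1, col=2), (row=2, col=3), (row=3, col=2), (row=5, col=0)
  Distance 4: (row=1, col=3), (row=2, col=4), (row=3, col=3), (row=4, col=2), (row=5, col=1), (row=6, col=0)
  Distance 5: (row=0, col=3), (row=1, col=4), (row=2, col=5), (row=3, col=4), (row=4, col=3), (row=5, col=2), (row=6, col=1), (row=7, col=0)
  Distance 6: (row=0, col=4), (row=1, col=5), (row=2, col=6), (row=3, col=5), (row=4, col=4), (row=5, col=3), (row=6, col=2), (row=7, col=1), (row=8, col=0)  <- goal reached here
One shortest path (6 moves): (row=2, col=0) -> (row=2, col=1) -> (row=2, col=2) -> (row=2, col=3) -> (row=2, col=4) -> (row=1, col=4) -> (row=0, col=4)

Answer: Shortest path length: 6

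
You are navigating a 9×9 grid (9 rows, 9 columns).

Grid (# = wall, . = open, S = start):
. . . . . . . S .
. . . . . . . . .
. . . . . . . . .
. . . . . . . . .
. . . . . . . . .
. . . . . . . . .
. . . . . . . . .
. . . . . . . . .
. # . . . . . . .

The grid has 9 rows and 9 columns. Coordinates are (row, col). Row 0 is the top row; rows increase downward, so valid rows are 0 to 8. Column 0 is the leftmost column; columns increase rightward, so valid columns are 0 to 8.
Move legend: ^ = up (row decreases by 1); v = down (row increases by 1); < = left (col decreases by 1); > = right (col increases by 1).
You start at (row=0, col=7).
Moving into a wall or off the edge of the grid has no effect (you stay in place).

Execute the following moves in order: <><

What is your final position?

Answer: Final position: (row=0, col=6)

Derivation:
Start: (row=0, col=7)
  < (left): (row=0, col=7) -> (row=0, col=6)
  > (right): (row=0, col=6) -> (row=0, col=7)
  < (left): (row=0, col=7) -> (row=0, col=6)
Final: (row=0, col=6)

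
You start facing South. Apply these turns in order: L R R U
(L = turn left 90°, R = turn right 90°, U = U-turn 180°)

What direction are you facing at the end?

Answer: Final heading: East

Derivation:
Start: South
  L (left (90° counter-clockwise)) -> East
  R (right (90° clockwise)) -> South
  R (right (90° clockwise)) -> West
  U (U-turn (180°)) -> East
Final: East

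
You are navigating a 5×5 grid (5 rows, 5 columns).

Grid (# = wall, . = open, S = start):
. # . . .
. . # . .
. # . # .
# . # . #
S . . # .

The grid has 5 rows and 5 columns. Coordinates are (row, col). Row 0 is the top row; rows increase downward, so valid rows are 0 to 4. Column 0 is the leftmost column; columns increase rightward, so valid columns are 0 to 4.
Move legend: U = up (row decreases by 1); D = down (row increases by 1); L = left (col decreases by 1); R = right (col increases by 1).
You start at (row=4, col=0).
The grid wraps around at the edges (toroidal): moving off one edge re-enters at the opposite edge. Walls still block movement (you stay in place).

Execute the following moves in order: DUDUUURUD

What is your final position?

Start: (row=4, col=0)
  D (down): (row=4, col=0) -> (row=0, col=0)
  U (up): (row=0, col=0) -> (row=4, col=0)
  D (down): (row=4, col=0) -> (row=0, col=0)
  U (up): (row=0, col=0) -> (row=4, col=0)
  U (up): blocked, stay at (row=4, col=0)
  U (up): blocked, stay at (row=4, col=0)
  R (right): (row=4, col=0) -> (row=4, col=1)
  U (up): (row=4, col=1) -> (row=3, col=1)
  D (down): (row=3, col=1) -> (row=4, col=1)
Final: (row=4, col=1)

Answer: Final position: (row=4, col=1)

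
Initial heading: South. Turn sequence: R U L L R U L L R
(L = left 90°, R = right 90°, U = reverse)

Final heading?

Start: South
  R (right (90° clockwise)) -> West
  U (U-turn (180°)) -> East
  L (left (90° counter-clockwise)) -> North
  L (left (90° counter-clockwise)) -> West
  R (right (90° clockwise)) -> North
  U (U-turn (180°)) -> South
  L (left (90° counter-clockwise)) -> East
  L (left (90° counter-clockwise)) -> North
  R (right (90° clockwise)) -> East
Final: East

Answer: Final heading: East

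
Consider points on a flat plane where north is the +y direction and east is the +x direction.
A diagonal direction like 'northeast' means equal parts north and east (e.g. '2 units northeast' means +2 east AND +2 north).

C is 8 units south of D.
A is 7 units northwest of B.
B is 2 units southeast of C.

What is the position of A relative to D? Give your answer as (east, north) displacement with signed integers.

Place D at the origin (east=0, north=0).
  C is 8 units south of D: delta (east=+0, north=-8); C at (east=0, north=-8).
  B is 2 units southeast of C: delta (east=+2, north=-2); B at (east=2, north=-10).
  A is 7 units northwest of B: delta (east=-7, north=+7); A at (east=-5, north=-3).
Therefore A relative to D: (east=-5, north=-3).

Answer: A is at (east=-5, north=-3) relative to D.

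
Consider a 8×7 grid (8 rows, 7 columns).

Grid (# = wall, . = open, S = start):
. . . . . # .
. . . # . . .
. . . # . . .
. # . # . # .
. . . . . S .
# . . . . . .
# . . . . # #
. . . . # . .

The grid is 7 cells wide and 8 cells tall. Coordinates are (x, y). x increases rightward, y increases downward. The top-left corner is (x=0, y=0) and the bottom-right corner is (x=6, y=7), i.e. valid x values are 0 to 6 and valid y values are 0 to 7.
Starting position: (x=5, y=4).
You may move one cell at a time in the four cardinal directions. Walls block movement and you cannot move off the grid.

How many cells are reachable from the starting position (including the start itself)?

BFS flood-fill from (x=5, y=4):
  Distance 0: (x=5, y=4)
  Distance 1: (x=4, y=4), (x=6, y=4), (x=5, y=5)
  Distance 2: (x=4, y=3), (x=6, y=3), (x=3, y=4), (x=4, y=5), (x=6, y=5)
  Distance 3: (x=4, y=2), (x=6, y=2), (x=2, y=4), (x=3, y=5), (x=4, y=6)
  Distance 4: (x=4, y=1), (x=6, y=1), (x=5, y=2), (x=2, y=3), (x=1, y=4), (x=2, y=5), (x=3, y=6)
  Distance 5: (x=4, y=0), (x=6, y=0), (x=5, y=1), (x=2, y=2), (x=0, y=4), (x=1, y=5), (x=2, y=6), (x=3, y=7)
  Distance 6: (x=3, y=0), (x=2, y=1), (x=1, y=2), (x=0, y=3), (x=1, y=6), (x=2, y=7)
  Distance 7: (x=2, y=0), (x=1, y=1), (x=0, y=2), (x=1, y=7)
  Distance 8: (x=1, y=0), (x=0, y=1), (x=0, y=7)
  Distance 9: (x=0, y=0)
Total reachable: 43 (grid has 45 open cells total)

Answer: Reachable cells: 43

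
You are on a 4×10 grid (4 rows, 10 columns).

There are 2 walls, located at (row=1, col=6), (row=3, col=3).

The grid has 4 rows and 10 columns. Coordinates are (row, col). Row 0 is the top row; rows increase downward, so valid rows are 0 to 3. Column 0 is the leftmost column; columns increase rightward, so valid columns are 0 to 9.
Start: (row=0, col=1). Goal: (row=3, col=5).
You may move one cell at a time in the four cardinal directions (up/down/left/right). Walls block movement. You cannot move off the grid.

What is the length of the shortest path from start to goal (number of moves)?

Answer: Shortest path length: 7

Derivation:
BFS from (row=0, col=1) until reaching (row=3, col=5):
  Distance 0: (row=0, col=1)
  Distance 1: (row=0, col=0), (row=0, col=2), (row=1, col=1)
  Distance 2: (row=0, col=3), (row=1, col=0), (row=1, col=2), (row=2, col=1)
  Distance 3: (row=0, col=4), (row=1, col=3), (row=2, col=0), (row=2, col=2), (row=3, col=1)
  Distance 4: (row=0, col=5), (row=1, col=4), (row=2, col=3), (row=3, col=0), (row=3, col=2)
  Distance 5: (row=0, col=6), (row=1, col=5), (row=2, col=4)
  Distance 6: (row=0, col=7), (row=2, col=5), (row=3, col=4)
  Distance 7: (row=0, col=8), (row=1, col=7), (row=2, col=6), (row=3, col=5)  <- goal reached here
One shortest path (7 moves): (row=0, col=1) -> (row=0, col=2) -> (row=0, col=3) -> (row=0, col=4) -> (row=0, col=5) -> (row=1, col=5) -> (row=2, col=5) -> (row=3, col=5)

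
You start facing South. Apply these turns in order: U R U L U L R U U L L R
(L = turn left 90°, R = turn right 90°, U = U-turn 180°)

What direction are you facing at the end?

Answer: Final heading: West

Derivation:
Start: South
  U (U-turn (180°)) -> North
  R (right (90° clockwise)) -> East
  U (U-turn (180°)) -> West
  L (left (90° counter-clockwise)) -> South
  U (U-turn (180°)) -> North
  L (left (90° counter-clockwise)) -> West
  R (right (90° clockwise)) -> North
  U (U-turn (180°)) -> South
  U (U-turn (180°)) -> North
  L (left (90° counter-clockwise)) -> West
  L (left (90° counter-clockwise)) -> South
  R (right (90° clockwise)) -> West
Final: West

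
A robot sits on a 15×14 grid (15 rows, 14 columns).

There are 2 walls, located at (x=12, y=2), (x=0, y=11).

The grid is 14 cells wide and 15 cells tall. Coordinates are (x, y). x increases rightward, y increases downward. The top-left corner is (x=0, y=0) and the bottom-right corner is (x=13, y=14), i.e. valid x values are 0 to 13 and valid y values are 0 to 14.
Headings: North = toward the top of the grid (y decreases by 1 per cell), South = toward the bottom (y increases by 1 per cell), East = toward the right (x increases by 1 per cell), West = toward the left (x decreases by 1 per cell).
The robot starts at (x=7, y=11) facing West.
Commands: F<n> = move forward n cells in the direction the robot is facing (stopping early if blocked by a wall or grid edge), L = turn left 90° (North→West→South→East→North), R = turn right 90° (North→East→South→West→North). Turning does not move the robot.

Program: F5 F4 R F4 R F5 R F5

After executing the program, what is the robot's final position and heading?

Start: (x=7, y=11), facing West
  F5: move forward 5, now at (x=2, y=11)
  F4: move forward 1/4 (blocked), now at (x=1, y=11)
  R: turn right, now facing North
  F4: move forward 4, now at (x=1, y=7)
  R: turn right, now facing East
  F5: move forward 5, now at (x=6, y=7)
  R: turn right, now facing South
  F5: move forward 5, now at (x=6, y=12)
Final: (x=6, y=12), facing South

Answer: Final position: (x=6, y=12), facing South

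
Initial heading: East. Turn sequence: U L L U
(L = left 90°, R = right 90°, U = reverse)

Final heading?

Answer: Final heading: West

Derivation:
Start: East
  U (U-turn (180°)) -> West
  L (left (90° counter-clockwise)) -> South
  L (left (90° counter-clockwise)) -> East
  U (U-turn (180°)) -> West
Final: West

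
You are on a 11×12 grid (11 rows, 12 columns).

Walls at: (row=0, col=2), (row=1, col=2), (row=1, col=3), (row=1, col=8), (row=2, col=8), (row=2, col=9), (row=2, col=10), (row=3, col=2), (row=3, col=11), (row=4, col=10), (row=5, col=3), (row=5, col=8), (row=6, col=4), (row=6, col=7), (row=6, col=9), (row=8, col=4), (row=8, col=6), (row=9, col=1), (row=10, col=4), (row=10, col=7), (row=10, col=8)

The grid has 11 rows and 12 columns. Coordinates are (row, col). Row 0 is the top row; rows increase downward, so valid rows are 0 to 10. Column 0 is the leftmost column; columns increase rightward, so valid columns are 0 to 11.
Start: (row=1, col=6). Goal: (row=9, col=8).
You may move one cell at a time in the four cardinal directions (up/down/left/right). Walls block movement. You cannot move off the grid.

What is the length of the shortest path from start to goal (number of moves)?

BFS from (row=1, col=6) until reaching (row=9, col=8):
  Distance 0: (row=1, col=6)
  Distance 1: (row=0, col=6), (row=1, col=5), (row=1, col=7), (row=2, col=6)
  Distance 2: (row=0, col=5), (row=0, col=7), (row=1, col=4), (row=2, col=5), (row=2, col=7), (row=3, col=6)
  Distance 3: (row=0, col=4), (row=0, col=8), (row=2, col=4), (row=3, col=5), (row=3, col=7), (row=4, col=6)
  Distance 4: (row=0, col=3), (row=0, col=9), (row=2, col=3), (row=3, col=4), (row=3, col=8), (row=4, col=5), (row=4, col=7), (row=5, col=6)
  Distance 5: (row=0, col=10), (row=1, col=9), (row=2, col=2), (row=3, col=3), (row=3, col=9), (row=4, col=4), (row=4, col=8), (row=5, col=5), (row=5, col=7), (row=6, col=6)
  Distance 6: (row=0, col=11), (row=1, col=10), (row=2, col=1), (row=3, col=10), (row=4, col=3), (row=4, col=9), (row=5, col=4), (row=6, col=5), (row=7, col=6)
  Distance 7: (row=1, col=1), (row=1, col=11), (row=2, col=0), (row=3, col=1), (row=4, col=2), (row=5, col=9), (row=7, col=5), (row=7, col=7)
  Distance 8: (row=0, col=1), (row=1, col=0), (row=2, col=11), (row=3, col=0), (row=4, col=1), (row=5, col=2), (row=5, col=10), (row=7, col=4), (row=7, col=8), (row=8, col=5), (row=8, col=7)
  Distance 9: (row=0, col=0), (row=4, col=0), (row=5, col=1), (row=5, col=11), (row=6, col=2), (row=6, col=8), (row=6, col=10), (row=7, col=3), (row=7, col=9), (row=8, col=8), (row=9, col=5), (row=9, col=7)
  Distance 10: (row=4, col=11), (row=5, col=0), (row=6, col=1), (row=6, col=3), (row=6, col=11), (row=7, col=2), (row=7, col=10), (row=8, col=3), (row=8, col=9), (row=9, col=4), (row=9, col=6), (row=9, col=8), (row=10, col=5)  <- goal reached here
One shortest path (10 moves): (row=1, col=6) -> (row=2, col=6) -> (row=3, col=6) -> (row=4, col=6) -> (row=5, col=6) -> (row=6, col=6) -> (row=7, col=6) -> (row=7, col=7) -> (row=7, col=8) -> (row=8, col=8) -> (row=9, col=8)

Answer: Shortest path length: 10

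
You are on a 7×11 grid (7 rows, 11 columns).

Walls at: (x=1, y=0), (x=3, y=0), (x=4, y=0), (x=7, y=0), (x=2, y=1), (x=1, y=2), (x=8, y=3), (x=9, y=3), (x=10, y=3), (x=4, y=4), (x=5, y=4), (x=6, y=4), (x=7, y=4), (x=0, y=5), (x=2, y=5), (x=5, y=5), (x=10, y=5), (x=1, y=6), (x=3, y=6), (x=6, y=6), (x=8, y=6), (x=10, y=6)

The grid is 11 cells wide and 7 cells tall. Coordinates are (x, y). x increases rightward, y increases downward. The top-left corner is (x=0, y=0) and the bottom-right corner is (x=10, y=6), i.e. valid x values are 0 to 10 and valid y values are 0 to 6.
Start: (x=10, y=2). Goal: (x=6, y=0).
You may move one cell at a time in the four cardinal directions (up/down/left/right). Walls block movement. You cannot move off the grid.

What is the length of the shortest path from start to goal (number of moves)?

BFS from (x=10, y=2) until reaching (x=6, y=0):
  Distance 0: (x=10, y=2)
  Distance 1: (x=10, y=1), (x=9, y=2)
  Distance 2: (x=10, y=0), (x=9, y=1), (x=8, y=2)
  Distance 3: (x=9, y=0), (x=8, y=1), (x=7, y=2)
  Distance 4: (x=8, y=0), (x=7, y=1), (x=6, y=2), (x=7, y=3)
  Distance 5: (x=6, y=1), (x=5, y=2), (x=6, y=3)
  Distance 6: (x=6, y=0), (x=5, y=1), (x=4, y=2), (x=5, y=3)  <- goal reached here
One shortest path (6 moves): (x=10, y=2) -> (x=9, y=2) -> (x=8, y=2) -> (x=7, y=2) -> (x=6, y=2) -> (x=6, y=1) -> (x=6, y=0)

Answer: Shortest path length: 6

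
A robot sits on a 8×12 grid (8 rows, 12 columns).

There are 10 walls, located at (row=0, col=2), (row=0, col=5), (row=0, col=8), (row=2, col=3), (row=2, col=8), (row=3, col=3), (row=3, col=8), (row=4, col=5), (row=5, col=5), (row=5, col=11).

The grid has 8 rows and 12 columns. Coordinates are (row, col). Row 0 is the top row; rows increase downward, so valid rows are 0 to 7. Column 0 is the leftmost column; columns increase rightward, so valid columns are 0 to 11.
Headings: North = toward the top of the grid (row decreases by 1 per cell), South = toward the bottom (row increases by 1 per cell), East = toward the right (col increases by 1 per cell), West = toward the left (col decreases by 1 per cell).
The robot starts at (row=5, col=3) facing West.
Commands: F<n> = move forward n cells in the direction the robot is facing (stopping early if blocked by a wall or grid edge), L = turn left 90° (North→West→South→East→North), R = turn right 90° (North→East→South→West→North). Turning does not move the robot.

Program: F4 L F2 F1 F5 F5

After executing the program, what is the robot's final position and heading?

Answer: Final position: (row=7, col=0), facing South

Derivation:
Start: (row=5, col=3), facing West
  F4: move forward 3/4 (blocked), now at (row=5, col=0)
  L: turn left, now facing South
  F2: move forward 2, now at (row=7, col=0)
  F1: move forward 0/1 (blocked), now at (row=7, col=0)
  F5: move forward 0/5 (blocked), now at (row=7, col=0)
  F5: move forward 0/5 (blocked), now at (row=7, col=0)
Final: (row=7, col=0), facing South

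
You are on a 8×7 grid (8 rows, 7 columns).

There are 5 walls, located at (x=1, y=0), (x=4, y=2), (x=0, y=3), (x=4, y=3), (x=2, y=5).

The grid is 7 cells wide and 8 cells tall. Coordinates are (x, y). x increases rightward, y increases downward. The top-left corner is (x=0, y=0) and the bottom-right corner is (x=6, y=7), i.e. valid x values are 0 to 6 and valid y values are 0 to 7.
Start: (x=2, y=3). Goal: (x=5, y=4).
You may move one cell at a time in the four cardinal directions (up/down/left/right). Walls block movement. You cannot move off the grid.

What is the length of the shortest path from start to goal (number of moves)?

BFS from (x=2, y=3) until reaching (x=5, y=4):
  Distance 0: (x=2, y=3)
  Distance 1: (x=2, y=2), (x=1, y=3), (x=3, y=3), (x=2, y=4)
  Distance 2: (x=2, y=1), (x=1, y=2), (x=3, y=2), (x=1, y=4), (x=3, y=4)
  Distance 3: (x=2, y=0), (x=1, y=1), (x=3, y=1), (x=0, y=2), (x=0, y=4), (x=4, y=4), (x=1, y=5), (x=3, y=5)
  Distance 4: (x=3, y=0), (x=0, y=1), (x=4, y=1), (x=5, y=4), (x=0, y=5), (x=4, y=5), (x=1, y=6), (x=3, y=6)  <- goal reached here
One shortest path (4 moves): (x=2, y=3) -> (x=3, y=3) -> (x=3, y=4) -> (x=4, y=4) -> (x=5, y=4)

Answer: Shortest path length: 4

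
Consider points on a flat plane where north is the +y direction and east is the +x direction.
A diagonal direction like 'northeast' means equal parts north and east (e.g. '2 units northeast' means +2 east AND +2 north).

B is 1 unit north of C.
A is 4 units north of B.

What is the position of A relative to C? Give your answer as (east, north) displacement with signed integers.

Answer: A is at (east=0, north=5) relative to C.

Derivation:
Place C at the origin (east=0, north=0).
  B is 1 unit north of C: delta (east=+0, north=+1); B at (east=0, north=1).
  A is 4 units north of B: delta (east=+0, north=+4); A at (east=0, north=5).
Therefore A relative to C: (east=0, north=5).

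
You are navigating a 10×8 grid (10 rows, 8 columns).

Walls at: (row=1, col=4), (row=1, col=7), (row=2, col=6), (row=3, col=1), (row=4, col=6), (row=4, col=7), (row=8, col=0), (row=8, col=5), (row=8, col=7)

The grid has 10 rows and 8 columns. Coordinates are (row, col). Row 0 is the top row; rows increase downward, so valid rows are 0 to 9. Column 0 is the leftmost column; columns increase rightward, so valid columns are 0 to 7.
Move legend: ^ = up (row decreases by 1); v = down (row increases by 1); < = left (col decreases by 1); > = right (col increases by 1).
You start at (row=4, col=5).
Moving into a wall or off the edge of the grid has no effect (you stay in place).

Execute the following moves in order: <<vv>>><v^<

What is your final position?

Start: (row=4, col=5)
  < (left): (row=4, col=5) -> (row=4, col=4)
  < (left): (row=4, col=4) -> (row=4, col=3)
  v (down): (row=4, col=3) -> (row=5, col=3)
  v (down): (row=5, col=3) -> (row=6, col=3)
  > (right): (row=6, col=3) -> (row=6, col=4)
  > (right): (row=6, col=4) -> (row=6, col=5)
  > (right): (row=6, col=5) -> (row=6, col=6)
  < (left): (row=6, col=6) -> (row=6, col=5)
  v (down): (row=6, col=5) -> (row=7, col=5)
  ^ (up): (row=7, col=5) -> (row=6, col=5)
  < (left): (row=6, col=5) -> (row=6, col=4)
Final: (row=6, col=4)

Answer: Final position: (row=6, col=4)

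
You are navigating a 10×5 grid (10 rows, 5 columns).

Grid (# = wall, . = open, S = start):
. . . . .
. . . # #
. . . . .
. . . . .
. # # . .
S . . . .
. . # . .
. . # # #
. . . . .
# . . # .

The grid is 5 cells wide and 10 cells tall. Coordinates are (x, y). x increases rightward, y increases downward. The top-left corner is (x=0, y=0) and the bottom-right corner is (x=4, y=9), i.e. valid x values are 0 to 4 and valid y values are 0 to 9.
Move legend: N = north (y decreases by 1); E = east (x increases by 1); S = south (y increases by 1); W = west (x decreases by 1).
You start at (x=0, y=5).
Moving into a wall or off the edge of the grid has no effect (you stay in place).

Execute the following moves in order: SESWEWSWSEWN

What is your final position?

Start: (x=0, y=5)
  S (south): (x=0, y=5) -> (x=0, y=6)
  E (east): (x=0, y=6) -> (x=1, y=6)
  S (south): (x=1, y=6) -> (x=1, y=7)
  W (west): (x=1, y=7) -> (x=0, y=7)
  E (east): (x=0, y=7) -> (x=1, y=7)
  W (west): (x=1, y=7) -> (x=0, y=7)
  S (south): (x=0, y=7) -> (x=0, y=8)
  W (west): blocked, stay at (x=0, y=8)
  S (south): blocked, stay at (x=0, y=8)
  E (east): (x=0, y=8) -> (x=1, y=8)
  W (west): (x=1, y=8) -> (x=0, y=8)
  N (north): (x=0, y=8) -> (x=0, y=7)
Final: (x=0, y=7)

Answer: Final position: (x=0, y=7)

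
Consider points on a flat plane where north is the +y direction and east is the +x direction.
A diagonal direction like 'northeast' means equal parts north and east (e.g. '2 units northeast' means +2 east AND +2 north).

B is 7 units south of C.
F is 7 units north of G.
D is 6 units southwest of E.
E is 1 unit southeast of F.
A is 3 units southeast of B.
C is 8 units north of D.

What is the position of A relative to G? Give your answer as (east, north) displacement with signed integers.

Place G at the origin (east=0, north=0).
  F is 7 units north of G: delta (east=+0, north=+7); F at (east=0, north=7).
  E is 1 unit southeast of F: delta (east=+1, north=-1); E at (east=1, north=6).
  D is 6 units southwest of E: delta (east=-6, north=-6); D at (east=-5, north=0).
  C is 8 units north of D: delta (east=+0, north=+8); C at (east=-5, north=8).
  B is 7 units south of C: delta (east=+0, north=-7); B at (east=-5, north=1).
  A is 3 units southeast of B: delta (east=+3, north=-3); A at (east=-2, north=-2).
Therefore A relative to G: (east=-2, north=-2).

Answer: A is at (east=-2, north=-2) relative to G.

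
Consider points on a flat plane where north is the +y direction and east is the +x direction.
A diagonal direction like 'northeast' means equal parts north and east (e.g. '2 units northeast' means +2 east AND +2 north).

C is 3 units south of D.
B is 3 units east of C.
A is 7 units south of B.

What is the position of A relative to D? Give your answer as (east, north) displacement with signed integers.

Answer: A is at (east=3, north=-10) relative to D.

Derivation:
Place D at the origin (east=0, north=0).
  C is 3 units south of D: delta (east=+0, north=-3); C at (east=0, north=-3).
  B is 3 units east of C: delta (east=+3, north=+0); B at (east=3, north=-3).
  A is 7 units south of B: delta (east=+0, north=-7); A at (east=3, north=-10).
Therefore A relative to D: (east=3, north=-10).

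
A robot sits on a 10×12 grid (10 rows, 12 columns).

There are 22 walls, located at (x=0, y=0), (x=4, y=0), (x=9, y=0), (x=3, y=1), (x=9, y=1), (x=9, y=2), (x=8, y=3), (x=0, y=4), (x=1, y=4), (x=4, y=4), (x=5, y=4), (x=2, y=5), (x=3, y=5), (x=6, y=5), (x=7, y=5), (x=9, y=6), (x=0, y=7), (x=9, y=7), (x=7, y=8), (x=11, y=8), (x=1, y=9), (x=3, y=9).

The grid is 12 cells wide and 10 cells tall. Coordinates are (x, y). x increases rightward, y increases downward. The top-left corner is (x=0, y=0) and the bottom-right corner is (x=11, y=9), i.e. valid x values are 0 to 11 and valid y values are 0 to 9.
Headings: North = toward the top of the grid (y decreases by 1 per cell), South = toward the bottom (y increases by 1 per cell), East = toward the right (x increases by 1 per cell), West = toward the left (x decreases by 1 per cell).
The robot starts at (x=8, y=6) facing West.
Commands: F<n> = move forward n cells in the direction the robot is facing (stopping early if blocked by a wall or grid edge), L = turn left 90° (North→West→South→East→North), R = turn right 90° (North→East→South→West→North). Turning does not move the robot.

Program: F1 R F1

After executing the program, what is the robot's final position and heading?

Start: (x=8, y=6), facing West
  F1: move forward 1, now at (x=7, y=6)
  R: turn right, now facing North
  F1: move forward 0/1 (blocked), now at (x=7, y=6)
Final: (x=7, y=6), facing North

Answer: Final position: (x=7, y=6), facing North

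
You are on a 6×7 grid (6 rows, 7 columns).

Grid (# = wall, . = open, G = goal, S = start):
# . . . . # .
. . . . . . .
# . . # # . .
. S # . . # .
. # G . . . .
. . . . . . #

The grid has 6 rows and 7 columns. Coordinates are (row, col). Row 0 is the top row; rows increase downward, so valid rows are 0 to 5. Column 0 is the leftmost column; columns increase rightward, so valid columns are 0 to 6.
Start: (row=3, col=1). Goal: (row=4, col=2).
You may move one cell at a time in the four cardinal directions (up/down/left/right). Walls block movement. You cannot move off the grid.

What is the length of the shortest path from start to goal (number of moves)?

BFS from (row=3, col=1) until reaching (row=4, col=2):
  Distance 0: (row=3, col=1)
  Distance 1: (row=2, col=1), (row=3, col=0)
  Distance 2: (row=1, col=1), (row=2, col=2), (row=4, col=0)
  Distance 3: (row=0, col=1), (row=1, col=0), (row=1, col=2), (row=5, col=0)
  Distance 4: (row=0, col=2), (row=1, col=3), (row=5, col=1)
  Distance 5: (row=0, col=3), (row=1, col=4), (row=5, col=2)
  Distance 6: (row=0, col=4), (row=1, col=5), (row=4, col=2), (row=5, col=3)  <- goal reached here
One shortest path (6 moves): (row=3, col=1) -> (row=3, col=0) -> (row=4, col=0) -> (row=5, col=0) -> (row=5, col=1) -> (row=5, col=2) -> (row=4, col=2)

Answer: Shortest path length: 6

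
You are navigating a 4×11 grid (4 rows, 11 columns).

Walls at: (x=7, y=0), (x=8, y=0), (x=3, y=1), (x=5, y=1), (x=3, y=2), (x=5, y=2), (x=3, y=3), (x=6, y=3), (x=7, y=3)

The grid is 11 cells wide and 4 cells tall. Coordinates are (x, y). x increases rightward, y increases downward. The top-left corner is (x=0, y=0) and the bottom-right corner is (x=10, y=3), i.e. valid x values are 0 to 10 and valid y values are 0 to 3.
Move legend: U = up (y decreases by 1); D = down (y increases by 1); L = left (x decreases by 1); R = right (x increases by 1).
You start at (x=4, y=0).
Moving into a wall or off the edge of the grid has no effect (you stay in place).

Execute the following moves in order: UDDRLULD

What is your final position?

Answer: Final position: (x=4, y=2)

Derivation:
Start: (x=4, y=0)
  U (up): blocked, stay at (x=4, y=0)
  D (down): (x=4, y=0) -> (x=4, y=1)
  D (down): (x=4, y=1) -> (x=4, y=2)
  R (right): blocked, stay at (x=4, y=2)
  L (left): blocked, stay at (x=4, y=2)
  U (up): (x=4, y=2) -> (x=4, y=1)
  L (left): blocked, stay at (x=4, y=1)
  D (down): (x=4, y=1) -> (x=4, y=2)
Final: (x=4, y=2)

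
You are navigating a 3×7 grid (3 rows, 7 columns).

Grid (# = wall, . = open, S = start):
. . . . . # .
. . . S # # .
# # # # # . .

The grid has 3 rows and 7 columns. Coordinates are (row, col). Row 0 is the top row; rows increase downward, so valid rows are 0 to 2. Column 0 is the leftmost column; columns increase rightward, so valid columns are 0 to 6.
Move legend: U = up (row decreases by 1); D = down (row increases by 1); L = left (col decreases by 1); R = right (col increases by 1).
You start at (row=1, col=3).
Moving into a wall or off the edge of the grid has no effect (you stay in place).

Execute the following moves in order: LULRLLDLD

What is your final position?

Answer: Final position: (row=1, col=0)

Derivation:
Start: (row=1, col=3)
  L (left): (row=1, col=3) -> (row=1, col=2)
  U (up): (row=1, col=2) -> (row=0, col=2)
  L (left): (row=0, col=2) -> (row=0, col=1)
  R (right): (row=0, col=1) -> (row=0, col=2)
  L (left): (row=0, col=2) -> (row=0, col=1)
  L (left): (row=0, col=1) -> (row=0, col=0)
  D (down): (row=0, col=0) -> (row=1, col=0)
  L (left): blocked, stay at (row=1, col=0)
  D (down): blocked, stay at (row=1, col=0)
Final: (row=1, col=0)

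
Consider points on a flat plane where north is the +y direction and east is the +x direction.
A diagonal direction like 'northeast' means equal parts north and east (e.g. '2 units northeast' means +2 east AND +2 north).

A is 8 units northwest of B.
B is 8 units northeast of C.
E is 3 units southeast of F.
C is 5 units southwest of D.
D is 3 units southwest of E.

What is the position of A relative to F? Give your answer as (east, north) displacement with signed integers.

Answer: A is at (east=-5, north=5) relative to F.

Derivation:
Place F at the origin (east=0, north=0).
  E is 3 units southeast of F: delta (east=+3, north=-3); E at (east=3, north=-3).
  D is 3 units southwest of E: delta (east=-3, north=-3); D at (east=0, north=-6).
  C is 5 units southwest of D: delta (east=-5, north=-5); C at (east=-5, north=-11).
  B is 8 units northeast of C: delta (east=+8, north=+8); B at (east=3, north=-3).
  A is 8 units northwest of B: delta (east=-8, north=+8); A at (east=-5, north=5).
Therefore A relative to F: (east=-5, north=5).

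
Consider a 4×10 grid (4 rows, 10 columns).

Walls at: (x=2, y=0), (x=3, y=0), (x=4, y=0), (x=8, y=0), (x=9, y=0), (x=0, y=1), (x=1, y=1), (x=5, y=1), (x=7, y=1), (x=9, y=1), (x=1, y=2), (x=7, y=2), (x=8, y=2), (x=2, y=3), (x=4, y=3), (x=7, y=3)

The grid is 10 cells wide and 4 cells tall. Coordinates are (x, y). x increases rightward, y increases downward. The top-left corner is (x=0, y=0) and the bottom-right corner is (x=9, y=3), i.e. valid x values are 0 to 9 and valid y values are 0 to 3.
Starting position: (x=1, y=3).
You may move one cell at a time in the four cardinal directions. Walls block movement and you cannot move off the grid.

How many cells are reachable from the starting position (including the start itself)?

BFS flood-fill from (x=1, y=3):
  Distance 0: (x=1, y=3)
  Distance 1: (x=0, y=3)
  Distance 2: (x=0, y=2)
Total reachable: 3 (grid has 24 open cells total)

Answer: Reachable cells: 3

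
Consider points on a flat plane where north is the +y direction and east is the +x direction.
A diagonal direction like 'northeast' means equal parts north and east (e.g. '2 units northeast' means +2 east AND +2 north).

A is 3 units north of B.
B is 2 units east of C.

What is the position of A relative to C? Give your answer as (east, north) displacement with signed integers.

Place C at the origin (east=0, north=0).
  B is 2 units east of C: delta (east=+2, north=+0); B at (east=2, north=0).
  A is 3 units north of B: delta (east=+0, north=+3); A at (east=2, north=3).
Therefore A relative to C: (east=2, north=3).

Answer: A is at (east=2, north=3) relative to C.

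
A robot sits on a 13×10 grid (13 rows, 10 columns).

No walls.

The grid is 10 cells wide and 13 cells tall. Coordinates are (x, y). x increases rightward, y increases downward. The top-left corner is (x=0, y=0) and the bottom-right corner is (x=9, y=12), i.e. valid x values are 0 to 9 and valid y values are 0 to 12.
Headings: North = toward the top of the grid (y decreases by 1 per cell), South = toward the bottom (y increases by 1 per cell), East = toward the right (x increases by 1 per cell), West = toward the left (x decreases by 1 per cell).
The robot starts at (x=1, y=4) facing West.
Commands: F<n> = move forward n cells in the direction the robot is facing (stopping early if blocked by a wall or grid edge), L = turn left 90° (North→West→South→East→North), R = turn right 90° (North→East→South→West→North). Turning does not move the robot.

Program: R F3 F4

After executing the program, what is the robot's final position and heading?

Answer: Final position: (x=1, y=0), facing North

Derivation:
Start: (x=1, y=4), facing West
  R: turn right, now facing North
  F3: move forward 3, now at (x=1, y=1)
  F4: move forward 1/4 (blocked), now at (x=1, y=0)
Final: (x=1, y=0), facing North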